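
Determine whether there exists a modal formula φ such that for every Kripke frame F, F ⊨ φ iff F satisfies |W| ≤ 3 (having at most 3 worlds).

Not modally definable

Any modally definable frame class is closed under disjoint unions.
Any modal formula valid on each of 4 disjoint one-world frames is valid on their disjoint union (validity is preserved under disjoint unions). Each one-world frame has |W|=1≤3, but the union has |W|=4.
So no modal formula (or set of formulas) defines exactly the |W|≤3 frames.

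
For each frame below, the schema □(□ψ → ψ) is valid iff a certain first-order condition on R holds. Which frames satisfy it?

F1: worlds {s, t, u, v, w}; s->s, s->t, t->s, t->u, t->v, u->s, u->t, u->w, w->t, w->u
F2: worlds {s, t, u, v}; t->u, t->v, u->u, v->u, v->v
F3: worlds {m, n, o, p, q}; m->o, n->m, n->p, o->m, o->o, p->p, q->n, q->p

F2

The schema corresponds to shift-reflexivity: ∀x ∀y (Rxy → Ryy).
F1: fails — Rwt but not Rtt.
F2: ✓.
F3: fails — Rom but not Rmm.
Valid on: F2.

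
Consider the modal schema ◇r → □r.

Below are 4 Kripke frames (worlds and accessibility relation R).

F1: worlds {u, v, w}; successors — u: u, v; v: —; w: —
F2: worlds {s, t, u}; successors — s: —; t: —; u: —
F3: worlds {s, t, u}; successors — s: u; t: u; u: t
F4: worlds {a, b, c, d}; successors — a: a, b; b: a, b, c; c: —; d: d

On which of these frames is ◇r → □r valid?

F2, F3

This is the axiom for partial functionality; its first-order frame correspondent is ∀x ∀y ∀z (Rxy ∧ Rxz → y = z).
F1: fails — u sees both u and v.
F2: condition met.
F3: condition met.
F4: fails — a sees both a and b.
Valid on: F2, F3.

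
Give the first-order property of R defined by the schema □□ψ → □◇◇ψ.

This is a Sahlqvist (Geach-type) schema ◇^0□^2ψ → □^1◇^2ψ.
Minimal-valuation argument: fix x; take any y with xR^0y and any z with xR^1z. Set V(ψ) to the set of worlds R-reachable from y in exactly 2 steps. Then □^2ψ holds at y, so the antecedent holds at x; validity forces ◇^2ψ at z, giving a w with zR^2w and yR^2w.
First-order correspondent: ∀x ∀z (xRz → ∃w (xR²w ∧ zR²w)).

∀x ∀z (xRz → ∃w (xR²w ∧ zR²w))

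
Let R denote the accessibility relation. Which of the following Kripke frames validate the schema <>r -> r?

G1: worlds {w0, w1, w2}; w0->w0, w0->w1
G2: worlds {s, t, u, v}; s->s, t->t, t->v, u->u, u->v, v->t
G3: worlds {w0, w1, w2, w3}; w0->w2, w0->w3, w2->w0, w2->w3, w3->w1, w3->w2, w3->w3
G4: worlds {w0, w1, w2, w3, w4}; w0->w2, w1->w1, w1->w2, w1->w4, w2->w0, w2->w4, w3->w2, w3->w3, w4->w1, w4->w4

none

This is the axiom for a generalized confluence (Geach) condition; its first-order frame correspondent is forall x forall y (xRy -> exists w (y = w & x = w)).
G1: fails — w0Rw1 but w1 ≠ w0.
G2: fails — tRv but v ≠ t.
G3: fails — w0Rw2 but w2 ≠ w0.
G4: fails — w0Rw2 but w2 ≠ w0.
Valid on no frame.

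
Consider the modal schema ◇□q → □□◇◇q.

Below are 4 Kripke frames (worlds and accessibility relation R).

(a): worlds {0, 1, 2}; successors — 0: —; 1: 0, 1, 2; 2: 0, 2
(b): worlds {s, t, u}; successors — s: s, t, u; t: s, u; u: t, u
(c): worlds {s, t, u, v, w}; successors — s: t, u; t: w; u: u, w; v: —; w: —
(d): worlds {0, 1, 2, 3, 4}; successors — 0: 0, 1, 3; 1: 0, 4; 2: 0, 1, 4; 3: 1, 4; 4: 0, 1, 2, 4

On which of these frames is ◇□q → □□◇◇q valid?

This is the axiom for a generalized confluence (Geach) condition; its first-order frame correspondent is ∀x ∀y ∀z ((xRy ∧ xR²z) → ∃w (yRw ∧ zR²w)).
(a): fails — 1R0, 1R²0 but no w with 0Rw and 0R²w.
(b): satisfies the condition.
(c): fails — sRt, sR²w but no w* with tRw* and wR²w*.
(d): satisfies the condition.
Valid on: (b), (d).

(b), (d)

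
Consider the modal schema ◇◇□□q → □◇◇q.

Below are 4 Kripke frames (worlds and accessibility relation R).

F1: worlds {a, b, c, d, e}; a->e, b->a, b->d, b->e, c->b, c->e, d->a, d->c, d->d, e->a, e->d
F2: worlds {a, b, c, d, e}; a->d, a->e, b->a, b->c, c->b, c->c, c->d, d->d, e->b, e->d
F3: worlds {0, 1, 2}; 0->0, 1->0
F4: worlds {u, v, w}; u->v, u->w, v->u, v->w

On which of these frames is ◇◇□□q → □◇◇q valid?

F1, F2, F3

Frame correspondent (Sahlqvist): ∀x ∀y ∀z ((xR²y ∧ xRz) → ∃w (yR²w ∧ zR²w)) — i.e. a generalized confluence (Geach) condition.
F1: ✓.
F2: ✓.
F3: ✓.
F4: fails — uR²u, uRw but no t with uR²t and wR²t.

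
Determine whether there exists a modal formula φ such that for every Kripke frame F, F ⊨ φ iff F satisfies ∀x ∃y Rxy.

Yes — defined by □r → ◇r

Yes: it is seriality, defined by the D schema □r → ◇r.
Suppose □r→◇r is valid. At any x set V(r)=W. Then □r at x, so ◇r at x, so x has a successor.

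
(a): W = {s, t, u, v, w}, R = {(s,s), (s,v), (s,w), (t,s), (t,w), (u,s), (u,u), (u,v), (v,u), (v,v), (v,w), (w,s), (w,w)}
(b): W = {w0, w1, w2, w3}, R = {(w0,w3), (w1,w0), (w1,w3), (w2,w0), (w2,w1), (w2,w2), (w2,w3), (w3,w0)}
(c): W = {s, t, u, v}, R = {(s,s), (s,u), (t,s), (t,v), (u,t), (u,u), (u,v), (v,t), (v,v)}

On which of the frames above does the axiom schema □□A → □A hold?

Frame correspondent (Sahlqvist): ∀x ∀y (Rxy → ∃z (Rxz ∧ Rzy)) — i.e. density.
(a): holds.
(b): fails — Rw3w0 but no z with Rw3z and Rzw0.
(c): holds.

(a), (c)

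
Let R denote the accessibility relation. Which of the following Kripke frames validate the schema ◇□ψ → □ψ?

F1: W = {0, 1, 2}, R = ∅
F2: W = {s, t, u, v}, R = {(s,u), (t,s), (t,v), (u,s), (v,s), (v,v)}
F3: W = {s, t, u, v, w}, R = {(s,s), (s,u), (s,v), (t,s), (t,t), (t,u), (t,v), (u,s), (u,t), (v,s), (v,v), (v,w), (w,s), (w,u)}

F1

The schema corresponds to the Euclidean property: ∀x ∀y ∀z (Rxy ∧ Rxz → Ryz).
F1: ✓.
F2: fails — Rsu and Rsu but not Ruu.
F3: fails — Rsv and Rsu but not Rvu.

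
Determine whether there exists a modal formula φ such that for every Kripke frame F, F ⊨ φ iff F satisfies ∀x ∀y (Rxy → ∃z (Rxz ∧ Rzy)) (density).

Definable; □□r → □r defines it

Yes: it is density, defined by the C4 schema □□r → □r.
Suppose □□r→□r is valid. Take Rxy and set V(r)={w : xR²w}. Then □□r at x, so □r at x, so r at y, i.e. ∃z(Rxz∧Rzy).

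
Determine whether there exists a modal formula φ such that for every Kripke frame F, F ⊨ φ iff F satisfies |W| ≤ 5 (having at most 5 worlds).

Not definable by any modal formula

Modal frame validity is preserved under disjoint unions.
Any modal formula valid on each of 6 disjoint one-world frames is valid on their disjoint union (validity is preserved under disjoint unions). Each one-world frame has |W|=1≤5, but the union has |W|=6.
So no modal formula (or set of formulas) defines exactly the |W|≤5 frames.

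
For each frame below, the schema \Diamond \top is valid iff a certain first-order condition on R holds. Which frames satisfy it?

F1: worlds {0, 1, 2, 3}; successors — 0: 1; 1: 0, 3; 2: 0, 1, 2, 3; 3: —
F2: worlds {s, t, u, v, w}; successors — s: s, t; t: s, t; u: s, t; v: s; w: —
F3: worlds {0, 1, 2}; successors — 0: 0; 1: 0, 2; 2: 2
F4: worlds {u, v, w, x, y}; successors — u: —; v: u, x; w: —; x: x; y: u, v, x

The schema corresponds to seriality: \forall x \exists y Rxy.
F1: fails — world 3 has no successor.
F2: fails — world w has no successor.
F3: ✓.
F4: fails — world u has no successor.

F3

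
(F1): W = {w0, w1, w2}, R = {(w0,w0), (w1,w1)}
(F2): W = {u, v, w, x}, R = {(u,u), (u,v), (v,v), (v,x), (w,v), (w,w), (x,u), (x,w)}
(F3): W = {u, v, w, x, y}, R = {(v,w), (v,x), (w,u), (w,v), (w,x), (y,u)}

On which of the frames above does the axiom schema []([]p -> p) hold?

Frame correspondent (Sahlqvist): forall x forall y (Rxy -> Ryy) — i.e. shift-reflexivity.
(F1): satisfies the condition.
(F2): fails — Rvx but not Rxx.
(F3): fails — Rwu but not Ruu.

(F1)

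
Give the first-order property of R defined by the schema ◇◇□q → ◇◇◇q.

∀x ∀y (xR²y → ∃w (yRw ∧ xR³w))

This is a Sahlqvist (Geach-type) schema ◇^2□^1q → □^0◇^3q.
Minimal-valuation argument: fix x; take any y with xR^2y and any z with xR^0z. Set V(q) to the set of worlds R-reachable from y in exactly 1 step. Then □^1q holds at y, so the antecedent holds at x; validity forces ◇^3q at z, giving a w with zR^3w and yR^1w.
First-order correspondent: ∀x ∀y (xR²y → ∃w (yRw ∧ xR³w)).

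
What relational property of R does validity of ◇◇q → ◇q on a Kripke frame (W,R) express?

This is a form of the 4 axiom.
It corresponds to transitivity: ∀x ∀y ∀z (Rxy ∧ Ryz → Rxz).

transitivity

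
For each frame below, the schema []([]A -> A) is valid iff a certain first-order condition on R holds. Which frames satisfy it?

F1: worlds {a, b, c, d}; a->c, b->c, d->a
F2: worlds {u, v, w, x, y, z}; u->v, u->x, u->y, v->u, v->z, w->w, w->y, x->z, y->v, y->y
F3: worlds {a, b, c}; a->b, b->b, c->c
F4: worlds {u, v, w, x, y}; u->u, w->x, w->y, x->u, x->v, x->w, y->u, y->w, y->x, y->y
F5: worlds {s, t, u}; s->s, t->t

F3, F5

The schema corresponds to shift-reflexivity: forall x forall y (Rxy -> Ryy).
F1: fails — Rac but not Rcc.
F2: fails — Ruv but not Rvv.
F3: ✓.
F4: fails — Rxw but not Rww.
F5: ✓.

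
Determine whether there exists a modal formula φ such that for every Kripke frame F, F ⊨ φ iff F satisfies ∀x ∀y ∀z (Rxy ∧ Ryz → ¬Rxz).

No — not modally definable

Any modally definable frame class is closed under surjective bounded morphisms.
The 5-cycle (worlds s,t,u,v,w with s→t→u→v→w→s) is intransitive. Mapping every world to a single reflexive point • is a surjective bounded morphism; the reflexive point is not intransitive (R••∧R•• but R••).
So no modal formula (or set of formulas) defines exactly the intransitive frames.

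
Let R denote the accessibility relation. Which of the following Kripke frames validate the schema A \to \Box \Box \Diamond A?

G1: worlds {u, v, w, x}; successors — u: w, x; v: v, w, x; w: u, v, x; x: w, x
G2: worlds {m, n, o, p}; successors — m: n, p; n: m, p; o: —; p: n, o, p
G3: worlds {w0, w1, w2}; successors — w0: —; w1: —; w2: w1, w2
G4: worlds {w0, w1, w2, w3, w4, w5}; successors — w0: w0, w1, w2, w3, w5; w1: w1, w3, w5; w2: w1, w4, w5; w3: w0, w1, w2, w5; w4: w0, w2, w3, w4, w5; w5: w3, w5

The schema corresponds to a generalized confluence (Geach) condition: \forall x \forall z (x R^2 z \to \exists w (x = w \wedge zRw)).
G1: fails — uR²u but no t with u=t and uRt.
G2: fails — mR²m but no w with m=w and mRw.
G3: fails — w2R²w1 but no w with w2=w and w1Rw.
G4: fails — w0R²w1 but no w with w0=w and w1Rw.

none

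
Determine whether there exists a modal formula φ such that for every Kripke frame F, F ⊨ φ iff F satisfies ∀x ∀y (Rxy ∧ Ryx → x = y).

Modal frame validity is preserved under surjective bounded morphisms.
The 8-cycle (worlds w0,w1,w2,w3,w4,w5,w6,w7 with w0→w1→w2→w3→w4→w5→w6→w7→w0) is antisymmetric. Sending even-indexed worlds to s and odd-indexed worlds to t is a surjective bounded morphism onto the two-world frame with s↔t, which is not antisymmetric.
So no modal formula (or set of formulas) defines exactly the antisymmetric frames.

Not modally definable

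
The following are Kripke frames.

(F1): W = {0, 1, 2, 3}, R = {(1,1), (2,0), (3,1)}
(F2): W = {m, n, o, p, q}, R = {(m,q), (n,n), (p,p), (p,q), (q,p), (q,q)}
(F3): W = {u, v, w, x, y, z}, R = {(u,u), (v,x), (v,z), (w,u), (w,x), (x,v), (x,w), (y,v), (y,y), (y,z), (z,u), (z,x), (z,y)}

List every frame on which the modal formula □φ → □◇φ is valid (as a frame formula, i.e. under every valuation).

(F2)

Frame correspondent (Sahlqvist): ∀x ∀z (xRz → ∃w (xRw ∧ zRw)) — i.e. a generalized confluence (Geach) condition.
(F1): fails — 2R0 but no w with 2Rw and 0Rw.
(F2): condition met.
(F3): fails — vRx but no t with vRt and xRt.
Valid on: (F2).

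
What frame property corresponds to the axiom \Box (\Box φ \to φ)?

Suppose □(□φ→φ) is valid. Take Rxy and set V(φ)={w : Ryw}. Then at y, □φ holds; since □(□φ→φ) at x, □φ→φ at y, so φ at y, i.e. Ryy.
Conversely, on a frame with shift-reflexivity the schema holds at every world under every valuation.
So the correspondent is shift-reflexivity.

Shift-reflexivity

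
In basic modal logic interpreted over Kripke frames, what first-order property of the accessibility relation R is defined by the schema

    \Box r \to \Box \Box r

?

Suppose □r→□□r is valid. Take Rxy, Ryz and set V(r)={w : Rxw}. Then □r at x, so □□r at x, so □r at y, so r at z, i.e. Rxz.

Transitivity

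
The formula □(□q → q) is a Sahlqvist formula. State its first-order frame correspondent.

Shift-reflexivity

Suppose □(□q→q) is valid. Take Rxy and set V(q)={w : Ryw}. Then at y, □q holds; since □(□q→q) at x, □q→q at y, so q at y, i.e. Ryy.
Conversely, on a frame with shift-reflexivity the schema holds at every world under every valuation.
Frame condition: ∀x ∀y (Rxy → Ryy).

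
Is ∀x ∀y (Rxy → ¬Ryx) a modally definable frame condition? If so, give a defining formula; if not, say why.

Any modally definable frame class is closed under surjective bounded morphisms.
The 3-cycle (worlds 0,1,2 with 0→1→2→0) is asymmetric. Mapping every world to a single reflexive point • is a surjective bounded morphism, and the reflexive point is not asymmetric (R•• but asymmetry requires ¬R••).
So no modal formula (or set of formulas) defines exactly the asymmetric frames.

No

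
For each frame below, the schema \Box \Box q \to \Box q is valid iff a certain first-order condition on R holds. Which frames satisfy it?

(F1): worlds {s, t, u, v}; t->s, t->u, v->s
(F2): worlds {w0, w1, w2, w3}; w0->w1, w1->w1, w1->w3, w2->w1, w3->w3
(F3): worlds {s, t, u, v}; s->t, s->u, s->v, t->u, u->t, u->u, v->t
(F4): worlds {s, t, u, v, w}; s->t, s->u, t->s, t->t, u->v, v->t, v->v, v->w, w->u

Frame correspondent (Sahlqvist): \forall x \forall y (Rxy \to \exists z (Rxz \wedge Rzy)) — i.e. density.
(F1): fails — Rvs but no z with Rvz and Rzs.
(F2): satisfies the condition.
(F3): fails — Rvt but no z with Rvz and Rzt.
(F4): fails — Rwu but no z with Rwz and Rzu.
Valid on: (F2).

(F2)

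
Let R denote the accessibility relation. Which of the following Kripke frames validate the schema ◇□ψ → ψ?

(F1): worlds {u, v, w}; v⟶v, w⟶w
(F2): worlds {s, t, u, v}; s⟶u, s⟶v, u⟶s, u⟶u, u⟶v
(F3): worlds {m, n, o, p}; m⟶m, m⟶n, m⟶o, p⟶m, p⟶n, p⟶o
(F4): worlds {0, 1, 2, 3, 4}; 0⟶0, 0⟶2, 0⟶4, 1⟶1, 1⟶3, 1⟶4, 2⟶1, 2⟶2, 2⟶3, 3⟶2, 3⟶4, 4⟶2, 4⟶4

This is the axiom for symmetry; its first-order frame correspondent is ∀x ∀y (Rxy → Ryx).
(F1): holds.
(F2): fails — Ruv but not Rvu.
(F3): fails — Rpm but not Rmp.
(F4): fails — R34 but not R43.
Valid on: (F1).

(F1)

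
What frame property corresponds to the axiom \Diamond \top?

seriality

This is a form of the D axiom.
Its frame correspondent is seriality — \forall x \exists y Rxy.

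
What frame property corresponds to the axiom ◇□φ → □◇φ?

Suppose ◇□φ→□◇φ is valid. Take Rxy, Rxz and set V(φ)={w : Ryw}. Then □φ at y so ◇□φ at x, so □◇φ at x, so ◇φ at z, giving w with Rzw and Ryw.

Convergence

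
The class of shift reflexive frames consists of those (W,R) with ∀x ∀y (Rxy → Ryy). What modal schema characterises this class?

□(□ψ → ψ)

The condition is shift-reflexivity. The T□ schema □(□ψ → ψ) defines it.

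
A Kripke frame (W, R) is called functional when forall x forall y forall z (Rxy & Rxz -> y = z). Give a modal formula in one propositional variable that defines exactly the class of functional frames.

◇s → □s

The condition is partial functionality. The CD schema ◇s → □s defines it.
Suppose ◇s→□s is valid. Take Rxy, Rxz and set V(s)={y}. Then ◇s at x, so □s at x, so s at z, i.e. z=y.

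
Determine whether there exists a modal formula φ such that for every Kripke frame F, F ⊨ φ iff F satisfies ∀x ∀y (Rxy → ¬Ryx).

Modal frame validity is preserved under surjective bounded morphisms.
The 3-cycle (worlds w0,w1,w2 with w0→w1→w2→w0) is asymmetric. Mapping every world to a single reflexive point • is a surjective bounded morphism, and the reflexive point is not asymmetric (R•• but asymmetry requires ¬R••).
So no modal formula (or set of formulas) defines exactly the asymmetric frames.

Not definable by any modal formula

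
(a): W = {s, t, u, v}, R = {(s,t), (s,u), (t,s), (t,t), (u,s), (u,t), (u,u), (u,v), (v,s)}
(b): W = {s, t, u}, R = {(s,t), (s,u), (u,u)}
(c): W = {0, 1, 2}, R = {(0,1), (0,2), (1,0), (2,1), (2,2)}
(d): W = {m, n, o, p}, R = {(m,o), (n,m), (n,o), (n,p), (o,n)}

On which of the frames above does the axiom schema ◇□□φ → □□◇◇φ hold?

(a), (c)

Frame correspondent (Sahlqvist): ∀x ∀y ∀z ((xRy ∧ xR²z) → ∃w (yR²w ∧ zR²w)) — i.e. a generalized confluence (Geach) condition.
(a): holds.
(b): fails — sRt, sR²u but no w with tR²w and uR²w.
(c): holds.
(d): fails — nRm, nR²o but no w with mR²w and oR²w.
Valid on: (a), (c).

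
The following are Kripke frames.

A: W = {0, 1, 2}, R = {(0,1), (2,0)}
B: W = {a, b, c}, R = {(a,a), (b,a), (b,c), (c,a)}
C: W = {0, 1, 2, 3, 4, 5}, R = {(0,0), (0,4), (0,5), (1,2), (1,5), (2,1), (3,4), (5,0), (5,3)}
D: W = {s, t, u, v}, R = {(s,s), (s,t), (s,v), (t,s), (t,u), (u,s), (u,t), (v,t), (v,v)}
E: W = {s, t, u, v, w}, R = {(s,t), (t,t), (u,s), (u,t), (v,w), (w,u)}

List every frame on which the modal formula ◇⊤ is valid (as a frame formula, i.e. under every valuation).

This is the axiom for seriality; its first-order frame correspondent is ∀x ∃y Rxy.
A: fails — world 1 has no successor.
B: condition met.
C: fails — world 4 has no successor.
D: condition met.
E: condition met.
Valid on: B, D, E.

B, D, E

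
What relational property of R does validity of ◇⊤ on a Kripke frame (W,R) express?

seriality

◇⊤ holds at w iff w has a successor, so frame-validity of ◇⊤ is exactly seriality. Equivalently via □p → ◇p:
Suppose □p→◇p is valid. At any x set V(p)=W. Then □p at x, so ◇p at x, so x has a successor.
The converse is a direct semantic check.
Frame condition: ∀x ∃y Rxy.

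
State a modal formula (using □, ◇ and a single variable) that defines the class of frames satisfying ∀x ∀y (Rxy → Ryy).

A defining formula is □(□p → p) (the T□ axiom).
Suppose □(□p→p) is valid. Take Rxy and set V(p)={w : Ryw}. Then at y, □p holds; since □(□p→p) at x, □p→p at y, so p at y, i.e. Ryy.

□(□p → p)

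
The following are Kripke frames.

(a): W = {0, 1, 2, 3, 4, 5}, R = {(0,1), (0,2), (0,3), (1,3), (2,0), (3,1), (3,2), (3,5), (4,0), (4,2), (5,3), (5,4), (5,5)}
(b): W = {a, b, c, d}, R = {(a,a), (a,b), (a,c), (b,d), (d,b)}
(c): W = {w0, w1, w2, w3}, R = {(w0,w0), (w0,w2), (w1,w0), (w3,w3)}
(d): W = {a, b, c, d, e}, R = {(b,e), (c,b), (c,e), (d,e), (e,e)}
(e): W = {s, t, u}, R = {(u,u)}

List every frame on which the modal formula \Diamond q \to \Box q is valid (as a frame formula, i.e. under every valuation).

(e)

The schema corresponds to partial functionality: \forall x \forall y \forall z (Rxy \wedge Rxz \to y = z).
(a): fails — 0 sees both 1 and 2.
(b): fails — a sees both a and b.
(c): fails — w0 sees both w0 and w2.
(d): fails — c sees both b and e.
(e): condition met.
Valid on: (e).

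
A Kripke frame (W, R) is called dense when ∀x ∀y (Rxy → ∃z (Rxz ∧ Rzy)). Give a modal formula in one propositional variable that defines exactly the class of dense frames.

A defining formula is □□q → □q (the C4 axiom).
Suppose □□q→□q is valid. Take Rxy and set V(q)={w : xR²w}. Then □□q at x, so □q at x, so q at y, i.e. ∃z(Rxz∧Rzy).

□□q → □q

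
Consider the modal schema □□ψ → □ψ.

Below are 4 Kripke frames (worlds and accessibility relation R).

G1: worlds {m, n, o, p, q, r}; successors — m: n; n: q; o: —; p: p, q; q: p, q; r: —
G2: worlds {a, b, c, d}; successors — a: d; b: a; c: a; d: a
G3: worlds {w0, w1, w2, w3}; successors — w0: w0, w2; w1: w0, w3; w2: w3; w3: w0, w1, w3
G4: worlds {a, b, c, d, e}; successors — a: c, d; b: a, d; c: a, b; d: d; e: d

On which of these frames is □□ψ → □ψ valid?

The schema corresponds to density: ∀x ∀y (Rxy → ∃z (Rxz ∧ Rzy)).
G1: fails — Rmn but no z with Rmz and Rzn.
G2: fails — Rca but no z with Rcz and Rza.
G3: satisfies the condition.
G4: fails — Rba but no z with Rbz and Rza.

G3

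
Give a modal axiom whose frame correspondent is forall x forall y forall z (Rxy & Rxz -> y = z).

A defining formula is ◇r → □r (the CD axiom).
Suppose ◇r→□r is valid. Take Rxy, Rxz and set V(r)={y}. Then ◇r at x, so □r at x, so r at z, i.e. z=y.

◇r → □r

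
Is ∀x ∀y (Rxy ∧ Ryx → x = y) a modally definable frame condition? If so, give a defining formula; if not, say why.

Modal frame validity is preserved under surjective bounded morphisms.
The 4-cycle (worlds s,t,u,v with s→t→u→v→s) is antisymmetric. Sending even-indexed worlds to s and odd-indexed worlds to t is a surjective bounded morphism onto the two-world frame with s↔t, which is not antisymmetric.
So no modal formula (or set of formulas) defines exactly the antisymmetric frames.

No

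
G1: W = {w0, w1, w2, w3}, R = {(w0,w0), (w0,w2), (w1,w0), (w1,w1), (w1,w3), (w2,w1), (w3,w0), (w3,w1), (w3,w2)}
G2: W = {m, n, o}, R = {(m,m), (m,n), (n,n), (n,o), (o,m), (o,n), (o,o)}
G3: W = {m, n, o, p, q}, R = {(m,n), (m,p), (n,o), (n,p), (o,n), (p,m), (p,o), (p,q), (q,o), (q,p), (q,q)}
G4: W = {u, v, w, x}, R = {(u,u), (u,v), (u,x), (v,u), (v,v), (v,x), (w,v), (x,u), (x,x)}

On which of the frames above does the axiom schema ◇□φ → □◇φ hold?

The schema corresponds to convergence: ∀x ∀y ∀z (Rxy ∧ Rxz → ∃w (Ryw ∧ Rzw)).
G1: fails — Rw0w2 and Rw0w0 but w2 and w0 have no common successor.
G2: condition met.
G3: fails — Rno and Rnp but o and p have no common successor.
G4: condition met.
Valid on: G2, G4.

G2, G4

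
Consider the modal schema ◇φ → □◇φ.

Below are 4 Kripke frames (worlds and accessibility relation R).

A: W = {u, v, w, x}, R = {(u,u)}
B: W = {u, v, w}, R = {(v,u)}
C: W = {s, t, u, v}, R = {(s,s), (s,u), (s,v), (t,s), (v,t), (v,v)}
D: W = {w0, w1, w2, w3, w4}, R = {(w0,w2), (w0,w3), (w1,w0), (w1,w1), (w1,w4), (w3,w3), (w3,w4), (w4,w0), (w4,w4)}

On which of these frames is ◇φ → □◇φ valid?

Frame correspondent (Sahlqvist): ∀x ∀y ∀z (Rxy ∧ Rxz → Ryz) — i.e. the Euclidean property.
A: holds.
B: fails — Rvu and Rvu but not Ruu.
C: fails — Rsv and Rsu but not Rvu.
D: fails — Rw0w2 and Rw0w2 but not Rw2w2.

A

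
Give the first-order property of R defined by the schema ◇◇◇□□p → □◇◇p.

∀x ∀y ∀z ((xR³y ∧ xRz) → ∃w (yR²w ∧ zR²w))

This is a Sahlqvist (Geach-type) schema ◇^3□^2p → □^1◇^2p.
Minimal-valuation argument: fix x; take any y with xR^3y and any z with xR^1z. Set V(p) to the set of worlds R-reachable from y in exactly 2 steps. Then □^2p holds at y, so the antecedent holds at x; validity forces ◇^2p at z, giving a w with zR^2w and yR^2w.
First-order correspondent: ∀x ∀y ∀z ((xR³y ∧ xRz) → ∃w (yR²w ∧ zR²w)).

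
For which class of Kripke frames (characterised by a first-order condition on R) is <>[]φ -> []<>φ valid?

convergence: forall x forall y forall z (Rxy & Rxz -> exists w (Ryw & Rzw))

This is the .2 axiom.
Its frame correspondent is convergence — forall x forall y forall z (Rxy & Rxz -> exists w (Ryw & Rzw)).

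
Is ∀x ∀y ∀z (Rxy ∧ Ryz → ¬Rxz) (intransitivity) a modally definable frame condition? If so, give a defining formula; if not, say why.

Not modally definable

Modal frame validity is preserved under surjective bounded morphisms.
The 5-cycle (worlds s,t,u,v,w with s→t→u→v→w→s) is intransitive. Mapping every world to a single reflexive point • is a surjective bounded morphism; the reflexive point is not intransitive (R••∧R•• but R••).
So the class is not modally definable.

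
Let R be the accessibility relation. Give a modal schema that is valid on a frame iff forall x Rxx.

A defining formula is □s → s (the T axiom).
Suppose □s→s is valid. At any x set V(s)={w : Rxw}. Then □s holds at x, so s holds at x, i.e. Rxx.

□s → s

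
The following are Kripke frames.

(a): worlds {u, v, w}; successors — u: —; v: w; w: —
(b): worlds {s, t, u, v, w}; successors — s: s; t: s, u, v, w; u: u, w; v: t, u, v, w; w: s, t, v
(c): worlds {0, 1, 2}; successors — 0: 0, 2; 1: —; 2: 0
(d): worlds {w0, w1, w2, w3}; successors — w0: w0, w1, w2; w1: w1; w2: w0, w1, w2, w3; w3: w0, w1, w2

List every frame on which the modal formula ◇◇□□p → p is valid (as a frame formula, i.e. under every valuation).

(a), (c)

This is the axiom for a generalized confluence (Geach) condition; its first-order frame correspondent is ∀x ∀y (xR²y → ∃w (yR²w ∧ x = w)).
(a): condition met.
(b): fails — tR²s but no w* with sR²w* and t=w*.
(c): condition met.
(d): fails — w0R²w1 but no w with w1R²w and w0=w.
Valid on: (a), (c).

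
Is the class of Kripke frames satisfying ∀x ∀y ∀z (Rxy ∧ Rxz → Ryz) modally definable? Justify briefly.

Yes — defined by ◇p → □◇p

This is a Sahlqvist condition; the 5 axiom ◇p → □◇p defines it.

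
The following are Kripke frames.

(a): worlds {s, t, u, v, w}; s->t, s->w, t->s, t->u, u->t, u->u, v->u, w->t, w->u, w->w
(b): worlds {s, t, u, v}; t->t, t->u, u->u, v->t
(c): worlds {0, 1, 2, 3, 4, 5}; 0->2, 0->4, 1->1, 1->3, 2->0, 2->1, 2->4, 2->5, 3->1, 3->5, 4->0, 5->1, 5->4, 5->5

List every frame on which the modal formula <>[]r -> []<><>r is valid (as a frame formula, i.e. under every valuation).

(a), (b)

Frame correspondent (Sahlqvist): forall x forall y forall z ((xRy & xRz) -> exists w (yRw & z R^2 w)) — i.e. a generalized confluence (Geach) condition.
(a): satisfies the condition.
(b): satisfies the condition.
(c): fails — 0R4, 0R4 but no w with 4Rw and 4R²w.
Valid on: (a), (b).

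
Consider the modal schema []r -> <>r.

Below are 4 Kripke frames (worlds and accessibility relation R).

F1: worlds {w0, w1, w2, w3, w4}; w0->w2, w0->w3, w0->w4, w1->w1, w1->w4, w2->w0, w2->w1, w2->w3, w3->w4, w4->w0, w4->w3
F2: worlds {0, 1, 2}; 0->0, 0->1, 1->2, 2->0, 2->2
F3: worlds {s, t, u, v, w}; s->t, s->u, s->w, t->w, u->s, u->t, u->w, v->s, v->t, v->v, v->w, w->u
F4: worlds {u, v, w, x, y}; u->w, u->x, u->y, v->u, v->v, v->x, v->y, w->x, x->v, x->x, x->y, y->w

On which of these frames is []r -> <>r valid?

F1, F2, F3, F4

This is the axiom for seriality; its first-order frame correspondent is forall x exists y Rxy.
F1: condition met.
F2: condition met.
F3: condition met.
F4: condition met.
Valid on: F1, F2, F3, F4.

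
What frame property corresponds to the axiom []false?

□⊥ is valid iff no world has any successor (otherwise □⊥ fails at any world with one).
Conversely, on a frame with emptiness of R the schema holds at every world under every valuation.
So the correspondent is emptiness of R.

Emptiness of R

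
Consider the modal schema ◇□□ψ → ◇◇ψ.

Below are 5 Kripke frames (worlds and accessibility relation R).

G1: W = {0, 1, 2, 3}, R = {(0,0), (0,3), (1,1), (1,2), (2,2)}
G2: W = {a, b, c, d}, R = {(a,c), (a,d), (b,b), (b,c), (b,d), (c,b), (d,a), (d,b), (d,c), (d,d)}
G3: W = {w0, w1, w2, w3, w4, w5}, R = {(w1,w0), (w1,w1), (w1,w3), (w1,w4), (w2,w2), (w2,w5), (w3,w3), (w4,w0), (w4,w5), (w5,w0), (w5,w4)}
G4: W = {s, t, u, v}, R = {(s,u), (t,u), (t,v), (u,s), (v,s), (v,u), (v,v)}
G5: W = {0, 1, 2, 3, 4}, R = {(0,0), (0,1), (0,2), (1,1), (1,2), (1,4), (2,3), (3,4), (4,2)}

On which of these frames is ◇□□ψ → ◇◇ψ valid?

G2

The schema corresponds to a generalized confluence (Geach) condition: ∀x ∀y (xRy → ∃w (yR²w ∧ xR²w)).
G1: fails — 0R3 but no w with 3R²w and 0R²w.
G2: ✓.
G3: fails — w1Rw0 but no w with w0R²w and w1R²w.
G4: fails — sRu but no w with uR²w and sR²w.
G5: fails — 2R3 but no w with 3R²w and 2R²w.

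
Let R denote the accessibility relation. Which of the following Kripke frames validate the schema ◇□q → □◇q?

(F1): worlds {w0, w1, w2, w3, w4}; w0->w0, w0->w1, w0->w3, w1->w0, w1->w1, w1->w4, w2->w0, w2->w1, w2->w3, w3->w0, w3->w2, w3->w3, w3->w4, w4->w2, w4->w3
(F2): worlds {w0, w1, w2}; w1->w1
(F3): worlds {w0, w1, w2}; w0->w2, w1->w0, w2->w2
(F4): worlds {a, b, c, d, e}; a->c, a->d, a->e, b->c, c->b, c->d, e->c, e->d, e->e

This is the axiom for convergence; its first-order frame correspondent is ∀x ∀y ∀z (Rxy ∧ Rxz → ∃w (Ryw ∧ Rzw)).
(F1): fails — Rw1w1 and Rw1w4 but w1 and w4 have no common successor.
(F2): holds.
(F3): holds.
(F4): fails — Rae and Rad but e and d have no common successor.

(F2), (F3)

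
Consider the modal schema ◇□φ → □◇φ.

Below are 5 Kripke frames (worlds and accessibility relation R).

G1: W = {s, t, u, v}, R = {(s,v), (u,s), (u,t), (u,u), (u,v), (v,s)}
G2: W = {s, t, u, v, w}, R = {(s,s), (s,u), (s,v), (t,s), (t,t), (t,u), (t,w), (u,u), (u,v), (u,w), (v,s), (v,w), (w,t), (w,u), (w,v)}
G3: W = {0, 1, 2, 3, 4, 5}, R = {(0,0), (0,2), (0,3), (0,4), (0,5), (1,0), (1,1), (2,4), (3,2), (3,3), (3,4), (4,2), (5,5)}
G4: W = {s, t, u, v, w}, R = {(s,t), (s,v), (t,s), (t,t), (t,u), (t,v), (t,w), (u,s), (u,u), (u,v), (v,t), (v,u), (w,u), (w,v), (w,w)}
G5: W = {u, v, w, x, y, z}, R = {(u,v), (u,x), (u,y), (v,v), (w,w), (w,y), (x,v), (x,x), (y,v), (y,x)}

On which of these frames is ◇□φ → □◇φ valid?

This is the axiom for convergence; its first-order frame correspondent is ∀x ∀y ∀z (Rxy ∧ Rxz → ∃w (Ryw ∧ Rzw)).
G1: fails — Ruv and Rut but v and t have no common successor.
G2: fails — Ruv and Ruw but v and w have no common successor.
G3: fails — R02 and R04 but 2 and 4 have no common successor.
G4: satisfies the condition.
G5: fails — Rww and Rwy but w and y have no common successor.
Valid on: G4.

G4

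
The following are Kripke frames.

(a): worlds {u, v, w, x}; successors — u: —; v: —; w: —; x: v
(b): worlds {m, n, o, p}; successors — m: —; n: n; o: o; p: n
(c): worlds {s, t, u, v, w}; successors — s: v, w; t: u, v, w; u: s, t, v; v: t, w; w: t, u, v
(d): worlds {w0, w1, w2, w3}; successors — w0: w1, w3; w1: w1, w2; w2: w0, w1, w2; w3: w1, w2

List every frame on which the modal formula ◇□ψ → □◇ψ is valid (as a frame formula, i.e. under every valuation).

Frame correspondent (Sahlqvist): ∀x ∀y ∀z (Rxy ∧ Rxz → ∃w (Ryw ∧ Rzw)) — i.e. convergence.
(a): fails — Rxv and Rxv but v and v have no common successor.
(b): holds.
(c): holds.
(d): holds.

(b), (c), (d)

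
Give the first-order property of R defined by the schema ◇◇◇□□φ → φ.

This is a Sahlqvist (Geach-type) schema ◇^3□^2φ → □^0◇^0φ.
Minimal-valuation argument: fix x; take any y with xR^3y and any z with xR^0z. Set V(φ) to the set of worlds R-reachable from y in exactly 2 steps. Then □^2φ holds at y, so the antecedent holds at x; validity forces ◇^0φ at z, giving a w with zR^0w and yR^2w.
First-order correspondent: ∀x ∀y (xR³y → ∃w (yR²w ∧ x = w)).

∀x ∀y (xR³y → ∃w (yR²w ∧ x = w))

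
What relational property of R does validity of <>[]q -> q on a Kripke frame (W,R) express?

This is frame-equivalent to q → □◇q (substitute ¬q for q and contrapose).
Suppose q→□◇q is valid. Take Rxy and set V(q)={x}. Then q at x, so □◇q at x, so ◇q at y, so some z with Ryz has q; z=x, i.e. Ryx.
The converse is a direct semantic check.
Frame condition: forall x forall y (Rxy -> Ryx).

Symmetry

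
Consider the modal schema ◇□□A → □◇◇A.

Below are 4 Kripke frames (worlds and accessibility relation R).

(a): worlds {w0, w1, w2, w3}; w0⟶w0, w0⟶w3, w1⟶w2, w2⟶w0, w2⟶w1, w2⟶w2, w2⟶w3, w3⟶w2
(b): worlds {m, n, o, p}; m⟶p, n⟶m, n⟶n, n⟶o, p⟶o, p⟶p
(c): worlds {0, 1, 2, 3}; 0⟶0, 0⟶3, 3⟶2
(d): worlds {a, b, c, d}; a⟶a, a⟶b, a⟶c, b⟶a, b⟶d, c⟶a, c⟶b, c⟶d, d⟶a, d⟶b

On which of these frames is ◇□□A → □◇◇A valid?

The schema corresponds to a generalized confluence (Geach) condition: ∀x ∀y ∀z ((xRy ∧ xRz) → ∃w (yR²w ∧ zR²w)).
(a): condition met.
(b): fails — nRm, nRo but no w with mR²w and oR²w.
(c): fails — 0R0, 0R3 but no w with 0R²w and 3R²w.
(d): condition met.

(a), (d)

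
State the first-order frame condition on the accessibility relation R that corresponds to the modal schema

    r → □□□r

This is a Sahlqvist (Geach-type) schema ◇^0□^0r → □^3◇^0r.
Minimal-valuation argument: fix x; take any y with xR^0y and any z with xR^3z. Set V(r) to the set of worlds R-reachable from y in exactly 0 steps. Then □^0r holds at y, so the antecedent holds at x; validity forces ◇^0r at z, giving a w with zR^0w and yR^0w.
First-order correspondent: ∀x ∀z (xR³z → ∃w (x = w ∧ z = w)).

∀x ∀z (xR³z → ∃w (x = w ∧ z = w))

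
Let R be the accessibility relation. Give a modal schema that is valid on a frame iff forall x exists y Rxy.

This is seriality; the standard corresponding axiom is D: □ψ → ◇ψ.
Suppose □ψ→◇ψ is valid. At any x set V(ψ)=W. Then □ψ at x, so ◇ψ at x, so x has a successor.

□ψ → ◇ψ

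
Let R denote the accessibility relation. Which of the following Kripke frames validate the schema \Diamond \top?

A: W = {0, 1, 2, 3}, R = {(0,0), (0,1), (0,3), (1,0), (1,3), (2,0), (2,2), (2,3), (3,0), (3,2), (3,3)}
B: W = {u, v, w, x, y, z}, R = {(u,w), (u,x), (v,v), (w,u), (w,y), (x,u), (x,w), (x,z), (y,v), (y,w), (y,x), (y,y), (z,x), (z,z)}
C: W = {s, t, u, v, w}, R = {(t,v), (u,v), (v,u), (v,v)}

The schema corresponds to seriality: \forall x \exists y Rxy.
A: condition met.
B: condition met.
C: fails — world s has no successor.

A, B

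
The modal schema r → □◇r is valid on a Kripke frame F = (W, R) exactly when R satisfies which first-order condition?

symmetry

Suppose r→□◇r is valid. Take Rxy and set V(r)={x}. Then r at x, so □◇r at x, so ◇r at y, so some z with Ryz has r; z=x, i.e. Ryx.
The converse is a direct semantic check.
So the correspondent is symmetry.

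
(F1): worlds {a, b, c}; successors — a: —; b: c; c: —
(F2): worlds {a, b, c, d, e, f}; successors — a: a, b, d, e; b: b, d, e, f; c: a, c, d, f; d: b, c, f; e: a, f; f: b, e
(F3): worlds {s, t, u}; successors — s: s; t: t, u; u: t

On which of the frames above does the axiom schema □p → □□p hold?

The schema corresponds to transitivity: ∀x ∀y ∀z (Rxy ∧ Ryz → Rxz).
(F1): condition met.
(F2): fails — Rcd and Rdb but not Rcb.
(F3): fails — Rut and Rtu but not Ruu.
Valid on: (F1).

(F1)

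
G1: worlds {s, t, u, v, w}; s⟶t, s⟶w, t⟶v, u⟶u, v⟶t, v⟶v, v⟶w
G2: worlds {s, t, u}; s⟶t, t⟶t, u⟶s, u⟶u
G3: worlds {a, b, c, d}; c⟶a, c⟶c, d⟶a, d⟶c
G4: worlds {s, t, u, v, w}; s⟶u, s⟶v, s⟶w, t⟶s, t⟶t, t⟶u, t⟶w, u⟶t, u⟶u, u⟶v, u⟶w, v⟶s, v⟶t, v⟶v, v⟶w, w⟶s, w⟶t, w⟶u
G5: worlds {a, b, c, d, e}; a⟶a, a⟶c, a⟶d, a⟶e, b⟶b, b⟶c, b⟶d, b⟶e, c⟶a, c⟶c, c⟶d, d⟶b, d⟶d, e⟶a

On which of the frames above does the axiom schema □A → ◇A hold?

G2, G4, G5

Frame correspondent (Sahlqvist): ∀x ∃y Rxy — i.e. seriality.
G1: fails — world w has no successor.
G2: condition met.
G3: fails — world a has no successor.
G4: condition met.
G5: condition met.
Valid on: G2, G4, G5.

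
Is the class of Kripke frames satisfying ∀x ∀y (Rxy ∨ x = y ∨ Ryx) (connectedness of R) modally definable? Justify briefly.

Any modally definable frame class is closed under disjoint unions.
Take 4 disjoint single-world reflexive frames: each is trivially connected, but their disjoint union has 4 worlds with no edge between distinct components, so it is not connected.
Hence connectedness of R is not modally definable.

Not definable by any modal formula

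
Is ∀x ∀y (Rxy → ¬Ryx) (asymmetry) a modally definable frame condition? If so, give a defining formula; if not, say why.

No — not modally definable

Modal frame validity is preserved under surjective bounded morphisms.
The 4-cycle (worlds w0,w1,w2,w3 with w0→w1→w2→w3→w0) is asymmetric. Mapping every world to a single reflexive point • is a surjective bounded morphism, and the reflexive point is not asymmetric (R•• but asymmetry requires ¬R••).
So the class is not modally definable.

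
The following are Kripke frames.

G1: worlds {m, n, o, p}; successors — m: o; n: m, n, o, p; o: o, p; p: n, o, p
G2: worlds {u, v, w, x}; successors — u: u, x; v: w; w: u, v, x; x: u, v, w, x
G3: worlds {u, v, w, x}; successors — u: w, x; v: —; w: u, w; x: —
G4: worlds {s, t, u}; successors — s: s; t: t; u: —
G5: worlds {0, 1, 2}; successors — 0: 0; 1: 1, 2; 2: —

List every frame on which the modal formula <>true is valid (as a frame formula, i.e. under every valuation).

This is the axiom for seriality; its first-order frame correspondent is forall x exists y Rxy.
G1: condition met.
G2: condition met.
G3: fails — world v has no successor.
G4: fails — world u has no successor.
G5: fails — world 2 has no successor.
Valid on: G1, G2.

G1, G2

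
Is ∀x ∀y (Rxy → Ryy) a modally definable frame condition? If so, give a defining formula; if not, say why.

Yes, by □(□q → q)

The condition is shift-reflexivity. A defining modal formula is □(□q → q).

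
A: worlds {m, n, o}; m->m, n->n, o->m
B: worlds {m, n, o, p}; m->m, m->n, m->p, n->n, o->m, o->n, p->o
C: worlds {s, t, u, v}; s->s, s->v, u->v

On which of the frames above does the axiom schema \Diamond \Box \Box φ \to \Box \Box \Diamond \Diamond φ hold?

A, B

The schema corresponds to a generalized confluence (Geach) condition: \forall x \forall y \forall z ((xRy \wedge x R^2 z) \to \exists w (y R^2 w \wedge z R^2 w)).
A: condition met.
B: condition met.
C: fails — sRs, sR²v but no w with sR²w and vR²w.
Valid on: A, B.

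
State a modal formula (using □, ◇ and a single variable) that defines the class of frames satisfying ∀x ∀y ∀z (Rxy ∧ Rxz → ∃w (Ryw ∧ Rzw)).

◇□s → □◇s

The condition is convergence. The .2 schema ◇□s → □◇s defines it.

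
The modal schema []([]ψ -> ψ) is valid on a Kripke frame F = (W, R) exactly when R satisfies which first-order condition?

Shift-reflexivity

Suppose □(□ψ→ψ) is valid. Take Rxy and set V(ψ)={w : Ryw}. Then at y, □ψ holds; since □(□ψ→ψ) at x, □ψ→ψ at y, so ψ at y, i.e. Ryy.
The converse is a direct semantic check.
Frame condition: forall x forall y (Rxy -> Ryy).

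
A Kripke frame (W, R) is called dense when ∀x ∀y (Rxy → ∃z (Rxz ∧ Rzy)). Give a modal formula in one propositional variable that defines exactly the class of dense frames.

A defining formula is □□r → □r (the C4 axiom).
Suppose □□r→□r is valid. Take Rxy and set V(r)={w : xR²w}. Then □□r at x, so □r at x, so r at y, i.e. ∃z(Rxz∧Rzy).

□□r → □r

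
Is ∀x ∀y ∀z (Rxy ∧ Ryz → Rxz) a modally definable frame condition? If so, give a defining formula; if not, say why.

Yes: it is transitivity, defined by the 4 schema □q → □□q.
Suppose □q→□□q is valid. Take Rxy, Ryz and set V(q)={w : Rxw}. Then □q at x, so □□q at x, so □q at y, so q at z, i.e. Rxz.

Yes, by □q → □□q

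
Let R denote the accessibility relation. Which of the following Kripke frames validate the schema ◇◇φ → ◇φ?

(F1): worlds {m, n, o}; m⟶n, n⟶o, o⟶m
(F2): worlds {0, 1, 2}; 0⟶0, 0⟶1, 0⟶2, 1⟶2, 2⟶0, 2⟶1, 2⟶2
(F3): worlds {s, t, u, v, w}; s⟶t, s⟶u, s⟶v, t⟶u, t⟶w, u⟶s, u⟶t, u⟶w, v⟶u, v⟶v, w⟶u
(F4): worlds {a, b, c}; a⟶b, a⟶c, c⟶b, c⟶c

Frame correspondent (Sahlqvist): ∀x ∀y ∀z (Rxy ∧ Ryz → Rxz) — i.e. transitivity.
(F1): fails — Rno and Rom but not Rnm.
(F2): fails — R12 and R20 but not R10.
(F3): fails — Ruw and Rwu but not Ruu.
(F4): satisfies the condition.
Valid on: (F4).

(F4)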